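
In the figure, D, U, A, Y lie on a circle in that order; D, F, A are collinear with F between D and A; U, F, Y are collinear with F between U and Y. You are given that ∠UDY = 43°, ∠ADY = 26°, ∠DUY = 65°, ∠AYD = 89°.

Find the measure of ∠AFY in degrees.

∠AFY = 98°

1. ∠UAY = 137°  [cyclic DUAY, opposite ∠D+∠A]
2. ∠AUY = 26°  [same arc AY]
3. ∠DAY = 65°  [△DAY]
4. ∠AYU = 17°  [△UAY]
5. ∠AFY = 98°  [△AFY]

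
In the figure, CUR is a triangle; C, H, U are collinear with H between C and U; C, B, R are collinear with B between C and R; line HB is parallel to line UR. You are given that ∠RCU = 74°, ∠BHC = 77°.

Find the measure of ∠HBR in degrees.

1. ∠BCH = 74°  [H on CU, B on CR]
2. ∠CBH = 29°  [△CHB]
3. ∠HBR = 151°  [linear pair at B on CR]

∠HBR = 151°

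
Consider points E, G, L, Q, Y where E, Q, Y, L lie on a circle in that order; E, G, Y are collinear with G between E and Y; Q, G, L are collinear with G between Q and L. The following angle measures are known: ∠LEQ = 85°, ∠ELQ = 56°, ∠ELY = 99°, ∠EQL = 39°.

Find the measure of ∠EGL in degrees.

1. ∠EYL = 39°  [same arc EL]
2. ∠LEY = 42°  [△EYL]
3. ∠EGL = 82°  [△EGL]

∠EGL = 82°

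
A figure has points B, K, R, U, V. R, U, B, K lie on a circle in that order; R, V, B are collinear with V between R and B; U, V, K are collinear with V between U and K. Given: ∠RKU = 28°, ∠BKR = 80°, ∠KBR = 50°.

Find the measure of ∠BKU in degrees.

∠BKU = 52°

1. ∠RBU = 28°  [same arc RU]
2. ∠BUR = 100°  [cyclic RUBK, opposite ∠U+∠K]
3. ∠BRU = 52°  [△RUB]
4. ∠BKU = 52°  [same arc UB]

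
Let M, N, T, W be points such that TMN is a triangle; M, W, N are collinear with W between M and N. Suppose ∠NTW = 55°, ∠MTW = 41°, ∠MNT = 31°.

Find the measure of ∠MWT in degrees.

∠MWT = 86°

1. ∠TNW = 31°  [W on ray NM]
2. ∠NWT = 94°  [△TWN]
3. ∠MWT = 86°  [linear pair at W on MN]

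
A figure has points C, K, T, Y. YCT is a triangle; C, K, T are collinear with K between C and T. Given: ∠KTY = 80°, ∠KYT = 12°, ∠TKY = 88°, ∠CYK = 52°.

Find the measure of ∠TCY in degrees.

1. ∠CKY = 92°  [linear pair at K on CT]
2. ∠KCY = 36°  [△YCK]
3. ∠TCY = 36°  [K on ray CT]

∠TCY = 36°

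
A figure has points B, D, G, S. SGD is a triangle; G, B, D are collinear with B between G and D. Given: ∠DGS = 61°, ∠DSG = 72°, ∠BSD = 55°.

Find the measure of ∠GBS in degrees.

1. ∠GDS = 47°  [△SGD]
2. ∠BDS = 47°  [B on ray DG]
3. ∠DBS = 78°  [△SBD]
4. ∠GBS = 102°  [linear pair at B on GD]

∠GBS = 102°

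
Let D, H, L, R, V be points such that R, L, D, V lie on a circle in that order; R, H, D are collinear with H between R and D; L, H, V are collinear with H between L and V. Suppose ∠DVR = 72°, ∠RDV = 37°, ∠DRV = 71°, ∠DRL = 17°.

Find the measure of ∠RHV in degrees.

1. ∠DLR = 108°  [cyclic RLDV, opposite ∠L+∠V]
2. ∠DLV = 71°  [same arc DV]
3. ∠LDR = 55°  [△RLD]
4. ∠DHL = 54°  [△LHD]
5. ∠RHV = 54°  [vertical angles at H]

∠RHV = 54°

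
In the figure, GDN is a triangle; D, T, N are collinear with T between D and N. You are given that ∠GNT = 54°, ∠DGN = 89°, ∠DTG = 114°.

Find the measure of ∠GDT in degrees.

∠GDT = 37°

1. ∠DNG = 54°  [T on ray ND]
2. ∠GDN = 37°  [△GDN]
3. ∠GDT = 37°  [T on ray DN]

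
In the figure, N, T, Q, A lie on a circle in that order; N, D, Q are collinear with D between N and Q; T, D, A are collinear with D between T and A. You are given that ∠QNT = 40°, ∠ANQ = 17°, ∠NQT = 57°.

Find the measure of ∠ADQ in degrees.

∠ADQ = 74°

1. ∠NAT = 57°  [same arc NT]
2. ∠ADN = 106°  [△NDA]
3. ∠ADQ = 74°  [linear pair at D on NQ]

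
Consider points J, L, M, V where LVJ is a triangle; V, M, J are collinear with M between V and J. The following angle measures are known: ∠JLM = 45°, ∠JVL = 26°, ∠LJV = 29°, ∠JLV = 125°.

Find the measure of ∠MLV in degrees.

∠MLV = 80°

1. ∠LVM = 26°  [M on ray VJ]
2. ∠LJM = 29°  [M on ray JV]
3. ∠JML = 106°  [△LMJ]
4. ∠LMV = 74°  [linear pair at M on VJ]
5. ∠MLV = 80°  [△LVM]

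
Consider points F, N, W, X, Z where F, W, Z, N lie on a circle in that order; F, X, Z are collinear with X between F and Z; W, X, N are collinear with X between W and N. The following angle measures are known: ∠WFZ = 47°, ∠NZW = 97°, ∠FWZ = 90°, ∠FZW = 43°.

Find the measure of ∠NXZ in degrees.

∠NXZ = 79°

1. ∠WNZ = 47°  [same arc WZ]
2. ∠NWZ = 36°  [△WZN]
3. ∠FNZ = 90°  [cyclic FWZN, opposite ∠W+∠N]
4. ∠NFZ = 36°  [same arc ZN]
5. ∠FZN = 54°  [△FZN]
6. ∠NXZ = 79°  [△ZXN]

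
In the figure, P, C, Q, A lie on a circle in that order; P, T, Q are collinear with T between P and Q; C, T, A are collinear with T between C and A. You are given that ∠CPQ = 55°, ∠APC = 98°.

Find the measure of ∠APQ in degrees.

1. ∠CAQ = 55°  [same arc CQ]
2. ∠AQC = 82°  [cyclic PCQA, opposite ∠P+∠Q]
3. ∠ACQ = 43°  [△CQA]
4. ∠APQ = 43°  [same arc QA]

∠APQ = 43°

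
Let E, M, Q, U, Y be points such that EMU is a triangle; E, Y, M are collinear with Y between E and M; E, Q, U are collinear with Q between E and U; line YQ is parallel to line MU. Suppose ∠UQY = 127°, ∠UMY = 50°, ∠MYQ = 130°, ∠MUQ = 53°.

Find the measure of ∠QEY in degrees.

∠QEY = 77°

1. ∠EQY = 53°  [linear pair at Q on EU]
2. ∠EYQ = 50°  [linear pair at Y on EM]
3. ∠QEY = 77°  [△EYQ]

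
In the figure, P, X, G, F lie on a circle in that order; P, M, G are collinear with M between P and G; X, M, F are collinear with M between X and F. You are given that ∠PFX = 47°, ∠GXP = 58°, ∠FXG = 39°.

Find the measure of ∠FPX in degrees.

1. ∠GFP = 122°  [cyclic PXGF, opposite ∠X+∠F]
2. ∠FPG = 39°  [same arc GF]
3. ∠FGP = 19°  [△PGF]
4. ∠FXP = 19°  [same arc PF]
5. ∠FPX = 114°  [△PXF]

∠FPX = 114°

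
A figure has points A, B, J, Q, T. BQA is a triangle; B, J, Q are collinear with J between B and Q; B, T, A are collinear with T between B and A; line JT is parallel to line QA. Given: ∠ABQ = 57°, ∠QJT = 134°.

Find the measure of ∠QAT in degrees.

∠QAT = 77°

1. ∠JBT = 57°  [J on BQ, T on BA]
2. ∠BJT = 46°  [linear pair at J on BQ]
3. ∠BTJ = 77°  [△BJT]
4. ∠ATJ = 103°  [linear pair at T on BA]
5. ∠QAT = 77°  [JT∥QA, co-interior at A–T]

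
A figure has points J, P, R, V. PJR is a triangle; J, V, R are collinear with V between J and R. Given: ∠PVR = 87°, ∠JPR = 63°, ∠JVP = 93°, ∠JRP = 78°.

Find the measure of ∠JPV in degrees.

∠JPV = 48°

1. ∠PJR = 39°  [△PJR]
2. ∠PJV = 39°  [V on ray JR]
3. ∠JPV = 48°  [△PJV]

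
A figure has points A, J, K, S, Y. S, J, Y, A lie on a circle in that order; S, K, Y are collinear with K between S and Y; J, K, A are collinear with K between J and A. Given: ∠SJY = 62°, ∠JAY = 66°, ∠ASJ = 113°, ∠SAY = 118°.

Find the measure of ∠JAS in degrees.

∠JAS = 52°

1. ∠JSY = 66°  [same arc JY]
2. ∠JYS = 52°  [△SJY]
3. ∠JAS = 52°  [same arc SJ]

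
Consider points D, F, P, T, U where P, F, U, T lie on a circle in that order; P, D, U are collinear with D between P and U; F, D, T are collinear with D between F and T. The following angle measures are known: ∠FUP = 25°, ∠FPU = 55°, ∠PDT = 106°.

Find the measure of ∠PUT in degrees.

∠PUT = 51°

1. ∠FTU = 55°  [same arc FU]
2. ∠TDU = 74°  [linear pair at D on PU]
3. ∠PUT = 51°  [△UDT]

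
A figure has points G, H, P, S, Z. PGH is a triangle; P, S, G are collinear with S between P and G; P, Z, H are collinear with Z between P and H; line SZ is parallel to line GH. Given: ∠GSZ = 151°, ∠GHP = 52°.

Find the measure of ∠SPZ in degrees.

∠SPZ = 99°

1. ∠PSZ = 29°  [linear pair at S on PG]
2. ∠PZS = 52°  [SZ∥GH, corresponding at Z]
3. ∠SPZ = 99°  [△PSZ]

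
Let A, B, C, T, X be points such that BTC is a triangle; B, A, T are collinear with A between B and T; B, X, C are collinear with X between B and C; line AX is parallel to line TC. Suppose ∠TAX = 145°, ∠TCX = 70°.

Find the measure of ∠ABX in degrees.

∠ABX = 75°

1. ∠BAX = 35°  [linear pair at A on BT]
2. ∠BCT = 70°  [X on ray CB]
3. ∠BTC = 35°  [AX∥TC, corresponding at A]
4. ∠CBT = 75°  [△BTC]
5. ∠ABX = 75°  [A on BT, X on BC]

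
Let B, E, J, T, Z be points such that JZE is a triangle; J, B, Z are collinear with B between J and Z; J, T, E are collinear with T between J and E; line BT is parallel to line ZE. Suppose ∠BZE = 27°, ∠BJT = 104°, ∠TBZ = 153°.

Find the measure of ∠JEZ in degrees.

∠JEZ = 49°

1. ∠EZJ = 27°  [B on ray ZJ]
2. ∠EJZ = 104°  [B on JZ, T on JE]
3. ∠JEZ = 49°  [△JZE]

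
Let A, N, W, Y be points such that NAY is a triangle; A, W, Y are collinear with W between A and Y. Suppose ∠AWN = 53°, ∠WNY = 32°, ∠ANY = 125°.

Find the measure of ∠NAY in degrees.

1. ∠NWY = 127°  [linear pair at W on AY]
2. ∠NYW = 21°  [△NWY]
3. ∠AYN = 21°  [W on ray YA]
4. ∠NAY = 34°  [△NAY]

∠NAY = 34°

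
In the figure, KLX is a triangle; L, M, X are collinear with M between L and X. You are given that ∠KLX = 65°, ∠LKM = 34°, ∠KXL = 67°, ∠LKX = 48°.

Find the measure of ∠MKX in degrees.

1. ∠KLM = 65°  [M on ray LX]
2. ∠KML = 81°  [△KLM]
3. ∠KXM = 67°  [M on ray XL]
4. ∠KMX = 99°  [linear pair at M on LX]
5. ∠MKX = 14°  [△KMX]

∠MKX = 14°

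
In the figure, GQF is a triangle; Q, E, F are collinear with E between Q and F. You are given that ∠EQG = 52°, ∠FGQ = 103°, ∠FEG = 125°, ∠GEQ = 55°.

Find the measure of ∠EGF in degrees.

∠EGF = 30°

1. ∠FQG = 52°  [E on ray QF]
2. ∠GFQ = 25°  [△GQF]
3. ∠EFG = 25°  [E on ray FQ]
4. ∠EGF = 30°  [△GEF]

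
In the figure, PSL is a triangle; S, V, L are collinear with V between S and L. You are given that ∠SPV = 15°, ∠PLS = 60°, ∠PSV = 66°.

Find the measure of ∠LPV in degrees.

∠LPV = 39°

1. ∠PVS = 99°  [△PSV]
2. ∠PLV = 60°  [V on ray LS]
3. ∠LVP = 81°  [linear pair at V on SL]
4. ∠LPV = 39°  [△PVL]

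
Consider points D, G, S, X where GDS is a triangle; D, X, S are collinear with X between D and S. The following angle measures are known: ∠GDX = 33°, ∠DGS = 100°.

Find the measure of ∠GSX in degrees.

∠GSX = 47°

1. ∠GDS = 33°  [X on ray DS]
2. ∠DSG = 47°  [△GDS]
3. ∠GSX = 47°  [X on ray SD]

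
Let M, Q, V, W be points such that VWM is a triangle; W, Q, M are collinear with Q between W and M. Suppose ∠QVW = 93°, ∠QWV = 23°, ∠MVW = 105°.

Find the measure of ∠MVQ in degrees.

1. ∠VQW = 64°  [△VWQ]
2. ∠MWV = 23°  [Q on ray WM]
3. ∠VMW = 52°  [△VWM]
4. ∠MQV = 116°  [linear pair at Q on WM]
5. ∠QMV = 52°  [Q on ray MW]
6. ∠MVQ = 12°  [△VQM]

∠MVQ = 12°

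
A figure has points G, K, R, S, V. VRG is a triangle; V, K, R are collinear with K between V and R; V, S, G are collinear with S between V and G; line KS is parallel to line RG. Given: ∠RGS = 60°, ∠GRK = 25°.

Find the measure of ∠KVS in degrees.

∠KVS = 95°

1. ∠RGV = 60°  [S on ray GV]
2. ∠GRV = 25°  [K on ray RV]
3. ∠GVR = 95°  [△VRG]
4. ∠KVS = 95°  [K on VR, S on VG]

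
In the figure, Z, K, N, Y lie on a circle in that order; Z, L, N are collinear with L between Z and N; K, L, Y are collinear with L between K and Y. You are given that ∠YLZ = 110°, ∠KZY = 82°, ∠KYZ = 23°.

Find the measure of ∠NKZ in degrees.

∠NKZ = 122°

1. ∠KLN = 110°  [vertical angles at L]
2. ∠YKZ = 75°  [△ZKY]
3. ∠KNZ = 23°  [same arc ZK]
4. ∠KLZ = 70°  [linear pair at L on ZN]
5. ∠KZN = 35°  [△ZLK]
6. ∠NKZ = 122°  [△ZKN]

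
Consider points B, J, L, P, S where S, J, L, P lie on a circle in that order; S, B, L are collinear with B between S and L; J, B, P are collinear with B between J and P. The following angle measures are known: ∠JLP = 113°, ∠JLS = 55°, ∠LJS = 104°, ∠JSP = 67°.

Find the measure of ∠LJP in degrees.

1. ∠JSL = 21°  [△SJL]
2. ∠JPL = 21°  [same arc JL]
3. ∠LJP = 46°  [△JLP]

∠LJP = 46°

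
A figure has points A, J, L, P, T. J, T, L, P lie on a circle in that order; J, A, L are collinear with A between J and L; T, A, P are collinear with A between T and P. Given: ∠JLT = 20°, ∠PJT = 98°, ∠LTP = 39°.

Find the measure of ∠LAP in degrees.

1. ∠JPT = 20°  [same arc JT]
2. ∠PLT = 82°  [cyclic JTLP, opposite ∠J+∠L]
3. ∠JTP = 62°  [△JTP]
4. ∠LPT = 59°  [△TLP]
5. ∠JLP = 62°  [same arc JP]
6. ∠LAP = 59°  [△LAP]

∠LAP = 59°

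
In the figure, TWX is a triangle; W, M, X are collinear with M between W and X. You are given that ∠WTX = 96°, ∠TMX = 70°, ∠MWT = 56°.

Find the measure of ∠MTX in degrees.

∠MTX = 82°

1. ∠TWX = 56°  [M on ray WX]
2. ∠TXW = 28°  [△TWX]
3. ∠MXT = 28°  [M on ray XW]
4. ∠MTX = 82°  [△TMX]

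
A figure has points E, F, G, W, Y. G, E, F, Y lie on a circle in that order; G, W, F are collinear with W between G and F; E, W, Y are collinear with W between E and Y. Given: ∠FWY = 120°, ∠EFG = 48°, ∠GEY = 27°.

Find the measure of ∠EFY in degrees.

∠EFY = 75°

1. ∠EYG = 48°  [same arc GE]
2. ∠EGY = 105°  [△GEY]
3. ∠EFY = 75°  [cyclic GEFY, opposite ∠G+∠F]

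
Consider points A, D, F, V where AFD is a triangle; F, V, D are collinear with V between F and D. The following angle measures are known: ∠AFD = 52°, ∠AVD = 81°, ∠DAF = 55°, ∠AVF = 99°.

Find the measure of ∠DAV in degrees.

∠DAV = 26°

1. ∠ADF = 73°  [△AFD]
2. ∠ADV = 73°  [V on ray DF]
3. ∠DAV = 26°  [△AVD]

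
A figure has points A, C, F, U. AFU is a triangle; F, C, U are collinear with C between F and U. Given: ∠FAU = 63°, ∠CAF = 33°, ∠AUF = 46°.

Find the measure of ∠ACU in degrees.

1. ∠AFU = 71°  [△AFU]
2. ∠AFC = 71°  [C on ray FU]
3. ∠ACF = 76°  [△AFC]
4. ∠ACU = 104°  [linear pair at C on FU]

∠ACU = 104°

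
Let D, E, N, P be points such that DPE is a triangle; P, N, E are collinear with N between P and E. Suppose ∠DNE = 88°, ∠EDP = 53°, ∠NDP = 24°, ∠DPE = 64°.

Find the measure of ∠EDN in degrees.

∠EDN = 29°

1. ∠DEP = 63°  [△DPE]
2. ∠DEN = 63°  [N on ray EP]
3. ∠EDN = 29°  [△DNE]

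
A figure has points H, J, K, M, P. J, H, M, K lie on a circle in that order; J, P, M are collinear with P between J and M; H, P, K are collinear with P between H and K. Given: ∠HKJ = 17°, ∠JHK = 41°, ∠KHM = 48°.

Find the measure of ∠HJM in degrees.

1. ∠HMJ = 17°  [same arc JH]
2. ∠HPM = 115°  [△HPM]
3. ∠HPJ = 65°  [linear pair at P on JM]
4. ∠HJM = 74°  [△JPH]

∠HJM = 74°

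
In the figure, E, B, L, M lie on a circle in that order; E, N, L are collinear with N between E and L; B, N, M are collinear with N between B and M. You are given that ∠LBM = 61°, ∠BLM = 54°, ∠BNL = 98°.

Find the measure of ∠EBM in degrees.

∠EBM = 33°

1. ∠LEM = 61°  [same arc LM]
2. ∠BEM = 126°  [cyclic EBLM, opposite ∠E+∠L]
3. ∠ENM = 98°  [vertical angles at N]
4. ∠BME = 21°  [△ENM]
5. ∠EBM = 33°  [△EBM]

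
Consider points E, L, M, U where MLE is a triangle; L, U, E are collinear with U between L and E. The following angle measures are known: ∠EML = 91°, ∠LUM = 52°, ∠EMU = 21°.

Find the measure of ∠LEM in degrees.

1. ∠EUM = 128°  [linear pair at U on LE]
2. ∠MEU = 31°  [△MUE]
3. ∠LEM = 31°  [U on ray EL]

∠LEM = 31°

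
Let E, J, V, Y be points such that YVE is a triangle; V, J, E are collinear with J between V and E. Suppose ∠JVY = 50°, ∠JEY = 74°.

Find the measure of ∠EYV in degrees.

∠EYV = 56°

1. ∠EVY = 50°  [J on ray VE]
2. ∠VEY = 74°  [J on ray EV]
3. ∠EYV = 56°  [△YVE]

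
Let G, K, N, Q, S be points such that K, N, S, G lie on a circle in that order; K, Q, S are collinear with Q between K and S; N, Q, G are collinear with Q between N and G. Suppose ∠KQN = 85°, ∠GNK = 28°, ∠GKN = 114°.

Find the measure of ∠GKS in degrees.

∠GKS = 47°

1. ∠GQS = 85°  [vertical angles at Q]
2. ∠KGN = 38°  [△KNG]
3. ∠GQK = 95°  [linear pair at Q on KS]
4. ∠GKS = 47°  [△KQG]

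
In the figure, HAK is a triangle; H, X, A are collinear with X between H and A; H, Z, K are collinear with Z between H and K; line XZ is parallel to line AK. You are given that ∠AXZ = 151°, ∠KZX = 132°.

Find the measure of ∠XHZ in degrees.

1. ∠HXZ = 29°  [linear pair at X on HA]
2. ∠HZX = 48°  [linear pair at Z on HK]
3. ∠XHZ = 103°  [△HXZ]

∠XHZ = 103°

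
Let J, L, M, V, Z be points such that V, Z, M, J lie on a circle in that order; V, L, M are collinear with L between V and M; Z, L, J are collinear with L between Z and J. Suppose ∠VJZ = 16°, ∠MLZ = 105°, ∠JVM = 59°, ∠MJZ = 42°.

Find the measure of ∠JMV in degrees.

1. ∠JLV = 105°  [△VLJ]
2. ∠JLM = 75°  [linear pair at L on VM]
3. ∠JMV = 63°  [△MLJ]

∠JMV = 63°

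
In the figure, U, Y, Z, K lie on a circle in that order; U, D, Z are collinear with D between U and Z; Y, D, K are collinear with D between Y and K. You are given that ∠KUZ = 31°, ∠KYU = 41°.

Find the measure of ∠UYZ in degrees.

1. ∠KZU = 41°  [same arc UK]
2. ∠UKZ = 108°  [△UZK]
3. ∠UYZ = 72°  [cyclic UYZK, opposite ∠Y+∠K]

∠UYZ = 72°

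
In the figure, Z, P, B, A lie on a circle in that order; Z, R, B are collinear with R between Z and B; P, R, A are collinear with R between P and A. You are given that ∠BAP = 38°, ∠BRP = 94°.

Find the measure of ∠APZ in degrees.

∠APZ = 56°

1. ∠BZP = 38°  [same arc PB]
2. ∠PRZ = 86°  [linear pair at R on ZB]
3. ∠APZ = 56°  [△ZRP]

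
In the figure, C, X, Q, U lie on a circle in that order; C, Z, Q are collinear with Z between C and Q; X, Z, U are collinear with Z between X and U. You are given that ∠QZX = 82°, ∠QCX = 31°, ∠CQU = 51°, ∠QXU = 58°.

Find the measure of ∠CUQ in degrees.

∠CUQ = 71°

1. ∠CQX = 40°  [△XZQ]
2. ∠CXQ = 109°  [△CXQ]
3. ∠CUQ = 71°  [cyclic CXQU, opposite ∠X+∠U]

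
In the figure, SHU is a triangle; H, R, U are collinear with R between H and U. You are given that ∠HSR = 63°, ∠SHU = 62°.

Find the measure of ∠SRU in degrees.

1. ∠RHS = 62°  [R on ray HU]
2. ∠HRS = 55°  [△SHR]
3. ∠SRU = 125°  [linear pair at R on HU]

∠SRU = 125°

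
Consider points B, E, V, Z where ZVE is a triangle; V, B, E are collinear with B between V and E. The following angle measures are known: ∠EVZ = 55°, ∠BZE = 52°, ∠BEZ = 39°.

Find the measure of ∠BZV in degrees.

1. ∠BVZ = 55°  [B on ray VE]
2. ∠EBZ = 89°  [△ZBE]
3. ∠VBZ = 91°  [linear pair at B on VE]
4. ∠BZV = 34°  [△ZVB]

∠BZV = 34°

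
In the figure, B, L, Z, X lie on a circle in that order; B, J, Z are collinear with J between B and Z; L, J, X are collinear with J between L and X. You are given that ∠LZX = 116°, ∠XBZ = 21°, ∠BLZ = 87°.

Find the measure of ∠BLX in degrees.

∠BLX = 66°

1. ∠BXZ = 93°  [cyclic BLZX, opposite ∠L+∠X]
2. ∠BZX = 66°  [△BZX]
3. ∠BLX = 66°  [same arc BX]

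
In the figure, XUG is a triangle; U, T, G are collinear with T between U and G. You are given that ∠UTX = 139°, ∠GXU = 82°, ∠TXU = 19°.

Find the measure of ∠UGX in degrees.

1. ∠TUX = 22°  [△XUT]
2. ∠GUX = 22°  [T on ray UG]
3. ∠UGX = 76°  [△XUG]

∠UGX = 76°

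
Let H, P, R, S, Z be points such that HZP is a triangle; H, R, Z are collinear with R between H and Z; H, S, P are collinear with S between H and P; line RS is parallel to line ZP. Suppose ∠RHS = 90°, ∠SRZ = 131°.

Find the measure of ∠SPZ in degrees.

∠SPZ = 41°

1. ∠HRS = 49°  [linear pair at R on HZ]
2. ∠HSR = 41°  [△HRS]
3. ∠PSR = 139°  [linear pair at S on HP]
4. ∠SPZ = 41°  [RS∥ZP, co-interior at P–S]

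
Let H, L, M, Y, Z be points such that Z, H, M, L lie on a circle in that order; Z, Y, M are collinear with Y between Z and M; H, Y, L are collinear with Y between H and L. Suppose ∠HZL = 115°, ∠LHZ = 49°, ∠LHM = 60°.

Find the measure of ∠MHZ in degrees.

∠MHZ = 109°

1. ∠HML = 65°  [cyclic ZHML, opposite ∠Z+∠M]
2. ∠HLZ = 16°  [△ZHL]
3. ∠HLM = 55°  [△HML]
4. ∠HMZ = 16°  [same arc ZH]
5. ∠HZM = 55°  [same arc HM]
6. ∠MHZ = 109°  [△ZHM]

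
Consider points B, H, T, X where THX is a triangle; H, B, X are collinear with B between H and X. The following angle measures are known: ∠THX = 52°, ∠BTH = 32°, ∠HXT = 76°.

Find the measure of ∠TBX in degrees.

1. ∠BHT = 52°  [B on ray HX]
2. ∠HBT = 96°  [△THB]
3. ∠TBX = 84°  [linear pair at B on HX]

∠TBX = 84°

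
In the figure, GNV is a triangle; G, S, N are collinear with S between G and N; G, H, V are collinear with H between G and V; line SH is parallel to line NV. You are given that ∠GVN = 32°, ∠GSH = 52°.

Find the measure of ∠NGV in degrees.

∠NGV = 96°

1. ∠GHS = 32°  [SH∥NV, corresponding at H]
2. ∠HGS = 96°  [△GSH]
3. ∠NGV = 96°  [S on GN, H on GV]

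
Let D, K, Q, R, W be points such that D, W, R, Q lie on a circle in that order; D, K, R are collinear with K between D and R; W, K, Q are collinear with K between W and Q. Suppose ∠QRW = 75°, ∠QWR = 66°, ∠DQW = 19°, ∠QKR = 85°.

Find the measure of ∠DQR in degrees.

∠DQR = 58°

1. ∠RQW = 39°  [△WRQ]
2. ∠QDR = 66°  [same arc RQ]
3. ∠DRQ = 56°  [△RKQ]
4. ∠DQR = 58°  [△DRQ]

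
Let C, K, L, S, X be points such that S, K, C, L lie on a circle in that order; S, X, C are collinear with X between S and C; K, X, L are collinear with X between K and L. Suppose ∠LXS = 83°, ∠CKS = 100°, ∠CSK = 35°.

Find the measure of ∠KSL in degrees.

∠KSL = 87°

1. ∠CXK = 83°  [vertical angles at X]
2. ∠KCS = 45°  [△SKC]
3. ∠KXS = 97°  [linear pair at X on SC]
4. ∠KLS = 45°  [same arc SK]
5. ∠LKS = 48°  [△SXK]
6. ∠KSL = 87°  [△SKL]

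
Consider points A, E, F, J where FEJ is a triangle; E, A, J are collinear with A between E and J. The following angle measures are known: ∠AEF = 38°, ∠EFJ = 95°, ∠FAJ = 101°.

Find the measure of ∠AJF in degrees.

∠AJF = 47°

1. ∠FEJ = 38°  [A on ray EJ]
2. ∠EJF = 47°  [△FEJ]
3. ∠AJF = 47°  [A on ray JE]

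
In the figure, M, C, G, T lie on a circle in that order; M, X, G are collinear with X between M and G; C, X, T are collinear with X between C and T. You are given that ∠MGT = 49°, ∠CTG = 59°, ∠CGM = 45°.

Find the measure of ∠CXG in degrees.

∠CXG = 108°

1. ∠MCT = 49°  [same arc MT]
2. ∠CMG = 59°  [same arc CG]
3. ∠CXM = 72°  [△MXC]
4. ∠CXG = 108°  [linear pair at X on MG]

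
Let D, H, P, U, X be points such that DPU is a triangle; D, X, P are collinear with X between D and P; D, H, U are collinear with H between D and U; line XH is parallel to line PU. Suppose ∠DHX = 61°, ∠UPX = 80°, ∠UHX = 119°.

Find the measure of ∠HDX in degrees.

1. ∠DUP = 61°  [XH∥PU, corresponding at H]
2. ∠DPU = 80°  [X on ray PD]
3. ∠PDU = 39°  [△DPU]
4. ∠HDX = 39°  [X on DP, H on DU]

∠HDX = 39°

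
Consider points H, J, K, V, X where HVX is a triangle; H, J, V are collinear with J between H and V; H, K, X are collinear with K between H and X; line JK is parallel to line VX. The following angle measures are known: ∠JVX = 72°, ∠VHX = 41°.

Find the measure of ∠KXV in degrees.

1. ∠HVX = 72°  [J on ray VH]
2. ∠HXV = 67°  [△HVX]
3. ∠KXV = 67°  [K on ray XH]

∠KXV = 67°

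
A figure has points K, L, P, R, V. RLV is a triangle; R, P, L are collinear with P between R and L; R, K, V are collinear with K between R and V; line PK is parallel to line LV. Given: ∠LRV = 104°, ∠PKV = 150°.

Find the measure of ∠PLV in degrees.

∠PLV = 46°

1. ∠KRP = 104°  [P on RL, K on RV]
2. ∠PKR = 30°  [linear pair at K on RV]
3. ∠KPR = 46°  [△RPK]
4. ∠KPL = 134°  [linear pair at P on RL]
5. ∠PLV = 46°  [PK∥LV, co-interior at L–P]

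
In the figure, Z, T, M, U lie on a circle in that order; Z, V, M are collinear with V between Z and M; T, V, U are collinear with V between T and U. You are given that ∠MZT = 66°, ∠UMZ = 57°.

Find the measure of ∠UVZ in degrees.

∠UVZ = 123°

1. ∠MUT = 66°  [same arc TM]
2. ∠MVU = 57°  [△MVU]
3. ∠UVZ = 123°  [linear pair at V on ZM]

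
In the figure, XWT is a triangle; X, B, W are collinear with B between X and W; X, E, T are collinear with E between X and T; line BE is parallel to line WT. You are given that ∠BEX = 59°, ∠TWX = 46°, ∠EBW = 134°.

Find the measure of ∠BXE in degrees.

∠BXE = 75°

1. ∠WTX = 59°  [BE∥WT, corresponding at E]
2. ∠TXW = 75°  [△XWT]
3. ∠BXE = 75°  [B on XW, E on XT]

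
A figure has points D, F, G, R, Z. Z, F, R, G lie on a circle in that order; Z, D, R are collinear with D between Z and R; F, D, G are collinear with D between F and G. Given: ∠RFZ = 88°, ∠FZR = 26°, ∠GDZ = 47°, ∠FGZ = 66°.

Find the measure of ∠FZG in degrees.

1. ∠FRZ = 66°  [△ZFR]
2. ∠FGR = 26°  [same arc FR]
3. ∠FDR = 47°  [vertical angles at D]
4. ∠GFR = 67°  [△FDR]
5. ∠FRG = 87°  [△FRG]
6. ∠FZG = 93°  [cyclic ZFRG, opposite ∠Z+∠R]

∠FZG = 93°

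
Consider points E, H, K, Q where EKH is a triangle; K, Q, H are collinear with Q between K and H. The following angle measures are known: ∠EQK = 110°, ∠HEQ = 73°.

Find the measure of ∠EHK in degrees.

1. ∠EQH = 70°  [linear pair at Q on KH]
2. ∠EHQ = 37°  [△EQH]
3. ∠EHK = 37°  [Q on ray HK]

∠EHK = 37°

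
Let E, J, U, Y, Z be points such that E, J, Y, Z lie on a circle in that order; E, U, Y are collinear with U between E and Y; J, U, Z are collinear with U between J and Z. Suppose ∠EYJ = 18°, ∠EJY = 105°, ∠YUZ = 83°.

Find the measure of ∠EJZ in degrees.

∠EJZ = 40°

1. ∠JEY = 57°  [△EJY]
2. ∠EUJ = 83°  [vertical angles at U]
3. ∠EJZ = 40°  [△EUJ]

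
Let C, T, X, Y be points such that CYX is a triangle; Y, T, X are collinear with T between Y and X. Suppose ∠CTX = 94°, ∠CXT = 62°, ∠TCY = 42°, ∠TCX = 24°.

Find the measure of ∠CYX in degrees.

1. ∠CTY = 86°  [linear pair at T on YX]
2. ∠CYT = 52°  [△CYT]
3. ∠CYX = 52°  [T on ray YX]

∠CYX = 52°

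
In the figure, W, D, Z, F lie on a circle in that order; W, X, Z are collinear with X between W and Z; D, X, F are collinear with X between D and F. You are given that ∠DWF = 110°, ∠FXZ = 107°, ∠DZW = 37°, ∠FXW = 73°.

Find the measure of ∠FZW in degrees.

∠FZW = 33°

1. ∠DFW = 37°  [same arc WD]
2. ∠FDW = 33°  [△WDF]
3. ∠FZW = 33°  [same arc WF]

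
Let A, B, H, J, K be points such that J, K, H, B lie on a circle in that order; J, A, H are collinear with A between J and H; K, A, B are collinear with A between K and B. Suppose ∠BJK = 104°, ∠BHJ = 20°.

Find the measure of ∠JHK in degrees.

∠JHK = 56°

1. ∠BKJ = 20°  [same arc JB]
2. ∠JBK = 56°  [△JKB]
3. ∠JHK = 56°  [same arc JK]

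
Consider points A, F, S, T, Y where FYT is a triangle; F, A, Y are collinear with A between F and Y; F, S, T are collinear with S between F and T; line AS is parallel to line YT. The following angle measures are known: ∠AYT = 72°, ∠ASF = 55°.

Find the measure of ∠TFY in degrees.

1. ∠FYT = 72°  [A on ray YF]
2. ∠FTY = 55°  [AS∥YT, corresponding at S]
3. ∠TFY = 53°  [△FYT]

∠TFY = 53°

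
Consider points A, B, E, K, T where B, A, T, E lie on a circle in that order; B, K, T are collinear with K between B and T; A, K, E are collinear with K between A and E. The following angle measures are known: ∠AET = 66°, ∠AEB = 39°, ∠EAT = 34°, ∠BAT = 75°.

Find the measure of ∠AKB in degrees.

1. ∠ATB = 39°  [same arc BA]
2. ∠AKT = 107°  [△AKT]
3. ∠AKB = 73°  [linear pair at K on BT]

∠AKB = 73°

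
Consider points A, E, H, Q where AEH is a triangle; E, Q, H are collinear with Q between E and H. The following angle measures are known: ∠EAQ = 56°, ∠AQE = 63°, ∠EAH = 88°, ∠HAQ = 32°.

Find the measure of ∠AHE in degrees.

1. ∠AQH = 117°  [linear pair at Q on EH]
2. ∠AHQ = 31°  [△AQH]
3. ∠AHE = 31°  [Q on ray HE]

∠AHE = 31°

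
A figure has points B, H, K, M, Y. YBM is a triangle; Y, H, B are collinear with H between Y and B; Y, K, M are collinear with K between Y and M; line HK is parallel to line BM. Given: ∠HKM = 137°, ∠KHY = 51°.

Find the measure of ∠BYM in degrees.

1. ∠HKY = 43°  [linear pair at K on YM]
2. ∠HYK = 86°  [△YHK]
3. ∠BYM = 86°  [H on YB, K on YM]

∠BYM = 86°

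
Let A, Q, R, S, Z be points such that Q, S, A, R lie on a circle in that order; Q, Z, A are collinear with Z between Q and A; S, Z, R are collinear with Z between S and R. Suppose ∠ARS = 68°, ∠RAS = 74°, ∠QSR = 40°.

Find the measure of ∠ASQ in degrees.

∠ASQ = 78°

1. ∠ASR = 38°  [△SAR]
2. ∠QAR = 40°  [same arc QR]
3. ∠AQR = 38°  [same arc AR]
4. ∠ARQ = 102°  [△QAR]
5. ∠ASQ = 78°  [cyclic QSAR, opposite ∠S+∠R]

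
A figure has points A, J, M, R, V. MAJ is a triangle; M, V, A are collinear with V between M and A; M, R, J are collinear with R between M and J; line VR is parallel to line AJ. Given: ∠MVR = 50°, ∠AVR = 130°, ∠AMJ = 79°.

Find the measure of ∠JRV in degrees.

∠JRV = 129°

1. ∠JAM = 50°  [VR∥AJ, corresponding at V]
2. ∠AJM = 51°  [△MAJ]
3. ∠MRV = 51°  [VR∥AJ, corresponding at R]
4. ∠JRV = 129°  [linear pair at R on MJ]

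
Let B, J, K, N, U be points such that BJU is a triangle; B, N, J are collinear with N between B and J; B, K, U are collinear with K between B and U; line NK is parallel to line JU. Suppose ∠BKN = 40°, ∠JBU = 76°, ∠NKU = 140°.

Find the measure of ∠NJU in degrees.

∠NJU = 64°

1. ∠BUJ = 40°  [NK∥JU, corresponding at K]
2. ∠BJU = 64°  [△BJU]
3. ∠NJU = 64°  [N on ray JB]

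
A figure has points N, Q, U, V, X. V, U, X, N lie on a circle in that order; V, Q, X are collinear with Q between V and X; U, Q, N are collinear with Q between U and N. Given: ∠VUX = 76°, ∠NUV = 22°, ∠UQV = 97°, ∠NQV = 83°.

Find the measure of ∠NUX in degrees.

1. ∠UVX = 61°  [△VQU]
2. ∠UQX = 83°  [linear pair at Q on VX]
3. ∠UXV = 43°  [△VUX]
4. ∠NUX = 54°  [△UQX]

∠NUX = 54°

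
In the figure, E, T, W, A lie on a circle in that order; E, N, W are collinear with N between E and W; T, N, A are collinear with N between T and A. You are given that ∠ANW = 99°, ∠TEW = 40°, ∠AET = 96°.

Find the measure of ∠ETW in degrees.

∠ETW = 97°

1. ∠ENT = 99°  [vertical angles at N]
2. ∠ATE = 41°  [△ENT]
3. ∠EAT = 43°  [△ETA]
4. ∠EWT = 43°  [same arc ET]
5. ∠ETW = 97°  [△ETW]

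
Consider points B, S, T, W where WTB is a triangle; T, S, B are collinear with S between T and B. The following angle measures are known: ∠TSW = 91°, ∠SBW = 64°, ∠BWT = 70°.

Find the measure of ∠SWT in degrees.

1. ∠TBW = 64°  [S on ray BT]
2. ∠BTW = 46°  [△WTB]
3. ∠STW = 46°  [S on ray TB]
4. ∠SWT = 43°  [△WTS]

∠SWT = 43°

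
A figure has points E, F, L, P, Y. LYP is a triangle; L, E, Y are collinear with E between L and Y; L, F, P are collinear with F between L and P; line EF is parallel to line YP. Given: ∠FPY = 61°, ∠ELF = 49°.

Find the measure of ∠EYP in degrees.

∠EYP = 70°

1. ∠LPY = 61°  [F on ray PL]
2. ∠PLY = 49°  [E on LY, F on LP]
3. ∠LYP = 70°  [△LYP]
4. ∠EYP = 70°  [E on ray YL]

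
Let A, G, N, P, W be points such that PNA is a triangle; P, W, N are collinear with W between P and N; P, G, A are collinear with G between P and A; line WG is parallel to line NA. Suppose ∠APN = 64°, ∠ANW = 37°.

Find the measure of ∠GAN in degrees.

∠GAN = 79°

1. ∠ANP = 37°  [W on ray NP]
2. ∠NAP = 79°  [△PNA]
3. ∠GAN = 79°  [G on ray AP]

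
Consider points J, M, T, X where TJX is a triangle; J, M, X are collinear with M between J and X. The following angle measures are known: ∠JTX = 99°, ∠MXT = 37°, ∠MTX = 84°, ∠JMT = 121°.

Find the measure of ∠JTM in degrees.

1. ∠JXT = 37°  [M on ray XJ]
2. ∠TJX = 44°  [△TJX]
3. ∠MJT = 44°  [M on ray JX]
4. ∠JTM = 15°  [△TJM]

∠JTM = 15°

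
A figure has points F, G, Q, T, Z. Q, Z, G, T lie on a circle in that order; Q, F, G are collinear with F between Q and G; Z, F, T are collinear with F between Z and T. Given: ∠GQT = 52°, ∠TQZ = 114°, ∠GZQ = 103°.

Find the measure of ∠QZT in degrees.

∠QZT = 51°

1. ∠GTQ = 77°  [cyclic QZGT, opposite ∠Z+∠T]
2. ∠QGT = 51°  [△QGT]
3. ∠QZT = 51°  [same arc QT]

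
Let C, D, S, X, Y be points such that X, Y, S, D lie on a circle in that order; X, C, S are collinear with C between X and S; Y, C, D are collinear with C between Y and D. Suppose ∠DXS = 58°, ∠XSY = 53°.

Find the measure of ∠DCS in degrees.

∠DCS = 111°

1. ∠XDY = 53°  [same arc XY]
2. ∠DCX = 69°  [△XCD]
3. ∠DCS = 111°  [linear pair at C on XS]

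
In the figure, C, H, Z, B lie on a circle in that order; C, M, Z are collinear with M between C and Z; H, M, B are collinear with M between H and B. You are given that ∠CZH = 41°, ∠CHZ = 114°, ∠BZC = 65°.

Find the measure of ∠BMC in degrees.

∠BMC = 90°

1. ∠CBH = 41°  [same arc CH]
2. ∠CBZ = 66°  [cyclic CHZB, opposite ∠H+∠B]
3. ∠BCZ = 49°  [△CZB]
4. ∠BMC = 90°  [△CMB]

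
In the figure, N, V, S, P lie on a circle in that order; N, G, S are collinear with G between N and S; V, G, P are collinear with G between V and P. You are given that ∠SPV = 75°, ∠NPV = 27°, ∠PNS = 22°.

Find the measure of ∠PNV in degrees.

1. ∠PVS = 22°  [same arc SP]
2. ∠PSV = 83°  [△VSP]
3. ∠PNV = 97°  [cyclic NVSP, opposite ∠N+∠S]

∠PNV = 97°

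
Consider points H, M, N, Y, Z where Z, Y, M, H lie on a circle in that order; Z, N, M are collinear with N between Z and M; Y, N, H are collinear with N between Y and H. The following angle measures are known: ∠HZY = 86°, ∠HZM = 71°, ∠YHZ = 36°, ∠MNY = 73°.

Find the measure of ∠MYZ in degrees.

1. ∠HYZ = 58°  [△ZYH]
2. ∠YMZ = 36°  [same arc ZY]
3. ∠YNZ = 107°  [linear pair at N on ZM]
4. ∠MZY = 15°  [△ZNY]
5. ∠MYZ = 129°  [△ZYM]

∠MYZ = 129°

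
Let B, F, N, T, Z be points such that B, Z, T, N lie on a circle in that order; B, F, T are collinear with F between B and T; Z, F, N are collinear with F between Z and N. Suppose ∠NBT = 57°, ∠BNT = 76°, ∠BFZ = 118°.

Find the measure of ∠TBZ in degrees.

∠TBZ = 15°

1. ∠NZT = 57°  [same arc TN]
2. ∠BZT = 104°  [cyclic BZTN, opposite ∠Z+∠N]
3. ∠TFZ = 62°  [linear pair at F on BT]
4. ∠BTZ = 61°  [△ZFT]
5. ∠TBZ = 15°  [△BZT]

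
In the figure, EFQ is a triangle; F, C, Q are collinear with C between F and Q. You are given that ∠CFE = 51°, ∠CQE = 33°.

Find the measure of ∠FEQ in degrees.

1. ∠EFQ = 51°  [C on ray FQ]
2. ∠EQF = 33°  [C on ray QF]
3. ∠FEQ = 96°  [△EFQ]

∠FEQ = 96°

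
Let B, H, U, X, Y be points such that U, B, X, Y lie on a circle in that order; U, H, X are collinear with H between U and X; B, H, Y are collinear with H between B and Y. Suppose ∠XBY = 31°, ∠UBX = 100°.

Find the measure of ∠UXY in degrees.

1. ∠XUY = 31°  [same arc XY]
2. ∠UYX = 80°  [cyclic UBXY, opposite ∠B+∠Y]
3. ∠UXY = 69°  [△UXY]

∠UXY = 69°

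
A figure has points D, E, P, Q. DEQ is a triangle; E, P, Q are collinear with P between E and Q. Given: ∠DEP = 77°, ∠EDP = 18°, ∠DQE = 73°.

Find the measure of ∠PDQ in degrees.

∠PDQ = 12°

1. ∠DPE = 85°  [△DEP]
2. ∠DQP = 73°  [P on ray QE]
3. ∠DPQ = 95°  [linear pair at P on EQ]
4. ∠PDQ = 12°  [△DPQ]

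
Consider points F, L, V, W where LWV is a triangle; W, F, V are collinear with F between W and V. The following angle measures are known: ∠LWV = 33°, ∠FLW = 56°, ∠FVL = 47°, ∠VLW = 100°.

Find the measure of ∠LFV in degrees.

∠LFV = 89°

1. ∠FWL = 33°  [F on ray WV]
2. ∠LFW = 91°  [△LWF]
3. ∠LFV = 89°  [linear pair at F on WV]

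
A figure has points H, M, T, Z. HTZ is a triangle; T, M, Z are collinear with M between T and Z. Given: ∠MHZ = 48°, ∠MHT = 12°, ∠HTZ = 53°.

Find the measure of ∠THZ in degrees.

1. ∠HTM = 53°  [M on ray TZ]
2. ∠HMT = 115°  [△HTM]
3. ∠HMZ = 65°  [linear pair at M on TZ]
4. ∠HZM = 67°  [△HMZ]
5. ∠HZT = 67°  [M on ray ZT]
6. ∠THZ = 60°  [△HTZ]

∠THZ = 60°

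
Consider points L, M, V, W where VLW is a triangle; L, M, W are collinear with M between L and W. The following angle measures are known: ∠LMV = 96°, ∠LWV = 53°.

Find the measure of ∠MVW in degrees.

1. ∠VMW = 84°  [linear pair at M on LW]
2. ∠MWV = 53°  [M on ray WL]
3. ∠MVW = 43°  [△VMW]

∠MVW = 43°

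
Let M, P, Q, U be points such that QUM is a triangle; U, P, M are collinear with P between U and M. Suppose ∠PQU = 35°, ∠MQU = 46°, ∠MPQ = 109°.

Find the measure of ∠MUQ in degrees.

∠MUQ = 74°

1. ∠QPU = 71°  [linear pair at P on UM]
2. ∠PUQ = 74°  [△QUP]
3. ∠MUQ = 74°  [P on ray UM]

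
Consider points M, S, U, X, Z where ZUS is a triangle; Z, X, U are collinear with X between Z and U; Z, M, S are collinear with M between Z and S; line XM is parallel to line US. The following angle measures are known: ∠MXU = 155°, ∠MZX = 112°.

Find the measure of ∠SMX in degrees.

1. ∠MXZ = 25°  [linear pair at X on ZU]
2. ∠XMZ = 43°  [△ZXM]
3. ∠SMX = 137°  [linear pair at M on ZS]

∠SMX = 137°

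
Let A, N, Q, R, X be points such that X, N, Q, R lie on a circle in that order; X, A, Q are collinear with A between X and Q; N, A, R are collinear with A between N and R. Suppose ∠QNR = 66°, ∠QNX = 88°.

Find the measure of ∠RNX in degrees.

∠RNX = 22°

1. ∠QXR = 66°  [same arc QR]
2. ∠QRX = 92°  [cyclic XNQR, opposite ∠N+∠R]
3. ∠RQX = 22°  [△XQR]
4. ∠RNX = 22°  [same arc XR]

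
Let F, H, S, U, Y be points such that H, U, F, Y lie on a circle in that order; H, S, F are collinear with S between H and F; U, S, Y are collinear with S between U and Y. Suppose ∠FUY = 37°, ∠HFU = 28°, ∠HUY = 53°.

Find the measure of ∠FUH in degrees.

1. ∠FHY = 37°  [same arc FY]
2. ∠HFY = 53°  [same arc HY]
3. ∠FYH = 90°  [△HFY]
4. ∠FUH = 90°  [cyclic HUFY, opposite ∠U+∠Y]

∠FUH = 90°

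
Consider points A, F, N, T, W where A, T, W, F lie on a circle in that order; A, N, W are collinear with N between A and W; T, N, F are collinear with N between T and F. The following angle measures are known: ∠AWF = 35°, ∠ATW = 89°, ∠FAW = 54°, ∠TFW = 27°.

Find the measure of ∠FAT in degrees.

1. ∠FTW = 54°  [same arc WF]
2. ∠FWT = 99°  [△TWF]
3. ∠FAT = 81°  [cyclic ATWF, opposite ∠A+∠W]

∠FAT = 81°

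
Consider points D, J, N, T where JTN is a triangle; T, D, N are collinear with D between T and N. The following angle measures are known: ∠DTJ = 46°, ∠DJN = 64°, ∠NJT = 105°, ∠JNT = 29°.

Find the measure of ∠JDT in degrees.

1. ∠DNJ = 29°  [D on ray NT]
2. ∠JDN = 87°  [△JDN]
3. ∠JDT = 93°  [linear pair at D on TN]

∠JDT = 93°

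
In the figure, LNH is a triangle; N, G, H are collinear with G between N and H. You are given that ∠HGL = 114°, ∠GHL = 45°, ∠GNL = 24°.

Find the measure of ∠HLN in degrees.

1. ∠LHN = 45°  [G on ray HN]
2. ∠HNL = 24°  [G on ray NH]
3. ∠HLN = 111°  [△LNH]

∠HLN = 111°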